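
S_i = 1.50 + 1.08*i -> [1.5, 2.58, 3.66, 4.74, 5.82]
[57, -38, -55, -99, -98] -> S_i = Random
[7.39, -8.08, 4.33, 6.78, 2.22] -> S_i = Random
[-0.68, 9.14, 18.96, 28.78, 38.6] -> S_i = -0.68 + 9.82*i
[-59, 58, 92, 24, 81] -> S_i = Random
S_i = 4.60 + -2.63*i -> [4.6, 1.97, -0.66, -3.29, -5.92]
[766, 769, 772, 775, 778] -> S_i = 766 + 3*i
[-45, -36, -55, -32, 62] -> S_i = Random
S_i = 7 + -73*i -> [7, -66, -139, -212, -285]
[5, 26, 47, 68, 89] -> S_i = 5 + 21*i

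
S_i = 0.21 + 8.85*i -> [0.21, 9.06, 17.91, 26.76, 35.61]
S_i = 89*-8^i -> [89, -712, 5696, -45568, 364544]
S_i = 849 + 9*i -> [849, 858, 867, 876, 885]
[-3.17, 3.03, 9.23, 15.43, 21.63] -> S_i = -3.17 + 6.20*i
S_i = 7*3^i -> [7, 21, 63, 189, 567]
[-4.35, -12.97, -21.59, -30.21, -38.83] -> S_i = -4.35 + -8.62*i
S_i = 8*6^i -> [8, 48, 288, 1728, 10368]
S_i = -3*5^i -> [-3, -15, -75, -375, -1875]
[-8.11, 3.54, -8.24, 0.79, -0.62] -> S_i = Random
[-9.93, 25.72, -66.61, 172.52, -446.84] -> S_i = -9.93*(-2.59)^i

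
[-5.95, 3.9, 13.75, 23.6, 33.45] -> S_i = -5.95 + 9.85*i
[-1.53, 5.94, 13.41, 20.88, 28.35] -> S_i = -1.53 + 7.47*i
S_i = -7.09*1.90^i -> [-7.09, -13.47, -25.59, -48.63, -92.4]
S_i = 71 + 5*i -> [71, 76, 81, 86, 91]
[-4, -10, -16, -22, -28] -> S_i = -4 + -6*i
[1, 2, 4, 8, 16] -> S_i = 1*2^i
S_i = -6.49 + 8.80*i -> [-6.49, 2.31, 11.11, 19.91, 28.71]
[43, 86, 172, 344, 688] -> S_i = 43*2^i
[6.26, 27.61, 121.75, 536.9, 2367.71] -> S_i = 6.26*4.41^i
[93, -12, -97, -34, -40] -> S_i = Random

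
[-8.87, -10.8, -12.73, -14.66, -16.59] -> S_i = -8.87 + -1.93*i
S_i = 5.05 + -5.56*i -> [5.05, -0.51, -6.07, -11.63, -17.19]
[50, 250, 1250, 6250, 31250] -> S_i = 50*5^i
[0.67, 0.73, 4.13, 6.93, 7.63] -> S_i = Random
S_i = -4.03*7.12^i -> [-4.03, -28.69, -204.3, -1454.6, -10356.79]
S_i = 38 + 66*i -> [38, 104, 170, 236, 302]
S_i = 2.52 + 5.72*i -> [2.52, 8.24, 13.96, 19.68, 25.4]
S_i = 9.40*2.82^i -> [9.4, 26.51, 74.75, 210.8, 594.46]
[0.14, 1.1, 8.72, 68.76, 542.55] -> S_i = 0.14*7.89^i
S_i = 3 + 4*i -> [3, 7, 11, 15, 19]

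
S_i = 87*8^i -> [87, 696, 5568, 44544, 356352]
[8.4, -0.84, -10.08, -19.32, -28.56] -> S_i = 8.40 + -9.24*i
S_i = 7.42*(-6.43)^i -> [7.42, -47.71, 306.78, -1972.59, 12683.75]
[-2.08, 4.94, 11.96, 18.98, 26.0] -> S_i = -2.08 + 7.02*i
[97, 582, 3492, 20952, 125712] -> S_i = 97*6^i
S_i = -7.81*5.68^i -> [-7.81, -44.36, -251.97, -1431.19, -8129.14]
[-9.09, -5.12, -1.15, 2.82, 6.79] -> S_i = -9.09 + 3.97*i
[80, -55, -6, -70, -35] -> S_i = Random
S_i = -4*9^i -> [-4, -36, -324, -2916, -26244]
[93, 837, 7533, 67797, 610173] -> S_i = 93*9^i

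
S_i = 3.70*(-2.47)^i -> [3.7, -9.14, 22.57, -55.76, 137.72]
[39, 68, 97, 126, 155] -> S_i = 39 + 29*i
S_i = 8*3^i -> [8, 24, 72, 216, 648]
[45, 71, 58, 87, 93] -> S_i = Random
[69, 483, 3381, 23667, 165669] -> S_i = 69*7^i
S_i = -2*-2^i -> [-2, 4, -8, 16, -32]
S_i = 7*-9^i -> [7, -63, 567, -5103, 45927]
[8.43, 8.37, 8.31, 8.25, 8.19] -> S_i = 8.43 + -0.06*i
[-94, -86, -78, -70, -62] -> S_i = -94 + 8*i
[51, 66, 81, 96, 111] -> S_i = 51 + 15*i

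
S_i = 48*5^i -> [48, 240, 1200, 6000, 30000]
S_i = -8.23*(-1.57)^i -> [-8.23, 12.92, -20.29, 31.85, -50.0]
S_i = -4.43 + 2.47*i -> [-4.43, -1.96, 0.51, 2.98, 5.45]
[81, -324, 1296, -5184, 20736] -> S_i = 81*-4^i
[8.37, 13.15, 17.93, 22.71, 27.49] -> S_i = 8.37 + 4.78*i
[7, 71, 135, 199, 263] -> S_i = 7 + 64*i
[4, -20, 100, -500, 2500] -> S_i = 4*-5^i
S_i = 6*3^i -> [6, 18, 54, 162, 486]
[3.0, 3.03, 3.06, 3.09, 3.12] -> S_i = 3.00*1.01^i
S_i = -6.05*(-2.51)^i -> [-6.05, 15.19, -38.12, 95.67, -240.13]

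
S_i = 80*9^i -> [80, 720, 6480, 58320, 524880]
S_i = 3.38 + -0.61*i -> [3.38, 2.77, 2.16, 1.55, 0.94]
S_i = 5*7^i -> [5, 35, 245, 1715, 12005]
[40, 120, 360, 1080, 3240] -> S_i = 40*3^i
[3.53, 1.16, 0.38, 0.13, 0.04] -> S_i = 3.53*0.33^i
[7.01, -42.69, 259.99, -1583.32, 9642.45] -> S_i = 7.01*(-6.09)^i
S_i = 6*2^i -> [6, 12, 24, 48, 96]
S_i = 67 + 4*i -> [67, 71, 75, 79, 83]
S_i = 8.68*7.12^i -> [8.68, 61.8, 440.03, 3133.0, 22306.92]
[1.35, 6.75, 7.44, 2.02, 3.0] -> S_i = Random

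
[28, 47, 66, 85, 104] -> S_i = 28 + 19*i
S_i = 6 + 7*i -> [6, 13, 20, 27, 34]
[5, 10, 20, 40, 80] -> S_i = 5*2^i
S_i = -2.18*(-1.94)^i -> [-2.18, 4.23, -8.2, 15.92, -30.88]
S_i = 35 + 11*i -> [35, 46, 57, 68, 79]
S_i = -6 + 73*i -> [-6, 67, 140, 213, 286]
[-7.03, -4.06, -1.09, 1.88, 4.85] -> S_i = -7.03 + 2.97*i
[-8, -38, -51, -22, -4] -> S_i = Random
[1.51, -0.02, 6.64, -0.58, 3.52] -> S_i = Random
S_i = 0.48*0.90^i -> [0.48, 0.43, 0.39, 0.35, 0.31]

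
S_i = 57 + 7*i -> [57, 64, 71, 78, 85]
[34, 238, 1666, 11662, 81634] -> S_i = 34*7^i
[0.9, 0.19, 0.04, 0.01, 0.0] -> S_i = 0.90*0.21^i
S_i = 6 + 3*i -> [6, 9, 12, 15, 18]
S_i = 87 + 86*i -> [87, 173, 259, 345, 431]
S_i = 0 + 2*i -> [0, 2, 4, 6, 8]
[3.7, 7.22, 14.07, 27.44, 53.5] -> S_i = 3.70*1.95^i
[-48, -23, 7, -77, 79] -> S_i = Random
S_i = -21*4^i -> [-21, -84, -336, -1344, -5376]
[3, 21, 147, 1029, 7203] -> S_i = 3*7^i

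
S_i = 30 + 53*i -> [30, 83, 136, 189, 242]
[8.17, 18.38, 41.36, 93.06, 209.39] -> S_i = 8.17*2.25^i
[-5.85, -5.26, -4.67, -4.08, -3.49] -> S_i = -5.85 + 0.59*i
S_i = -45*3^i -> [-45, -135, -405, -1215, -3645]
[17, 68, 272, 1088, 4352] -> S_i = 17*4^i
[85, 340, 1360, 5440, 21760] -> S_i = 85*4^i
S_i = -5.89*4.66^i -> [-5.89, -27.45, -127.9, -596.04, -2777.53]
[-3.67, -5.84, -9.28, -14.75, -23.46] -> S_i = -3.67*1.59^i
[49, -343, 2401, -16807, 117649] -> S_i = 49*-7^i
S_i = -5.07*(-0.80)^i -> [-5.07, 4.06, -3.24, 2.6, -2.08]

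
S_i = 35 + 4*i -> [35, 39, 43, 47, 51]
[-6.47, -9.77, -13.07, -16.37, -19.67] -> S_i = -6.47 + -3.30*i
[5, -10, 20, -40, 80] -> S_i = 5*-2^i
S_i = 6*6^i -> [6, 36, 216, 1296, 7776]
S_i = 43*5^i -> [43, 215, 1075, 5375, 26875]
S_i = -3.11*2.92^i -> [-3.11, -9.08, -26.52, -77.43, -226.1]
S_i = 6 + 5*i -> [6, 11, 16, 21, 26]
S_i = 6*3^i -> [6, 18, 54, 162, 486]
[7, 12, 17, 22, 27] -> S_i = 7 + 5*i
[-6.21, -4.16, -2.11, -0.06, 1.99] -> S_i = -6.21 + 2.05*i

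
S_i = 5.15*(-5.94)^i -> [5.15, -30.59, 181.71, -1079.36, 6411.4]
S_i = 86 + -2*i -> [86, 84, 82, 80, 78]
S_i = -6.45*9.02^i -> [-6.45, -58.18, -524.77, -4733.47, -42695.87]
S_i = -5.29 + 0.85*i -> [-5.29, -4.44, -3.59, -2.74, -1.89]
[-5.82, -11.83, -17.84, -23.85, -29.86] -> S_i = -5.82 + -6.01*i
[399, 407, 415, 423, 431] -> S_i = 399 + 8*i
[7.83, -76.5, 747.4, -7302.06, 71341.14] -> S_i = 7.83*(-9.77)^i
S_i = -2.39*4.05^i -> [-2.39, -9.68, -39.2, -158.77, -643.01]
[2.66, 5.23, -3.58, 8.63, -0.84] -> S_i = Random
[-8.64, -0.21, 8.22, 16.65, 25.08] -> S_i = -8.64 + 8.43*i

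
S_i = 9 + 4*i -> [9, 13, 17, 21, 25]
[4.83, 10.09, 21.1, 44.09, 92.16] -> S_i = 4.83*2.09^i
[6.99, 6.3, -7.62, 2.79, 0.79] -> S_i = Random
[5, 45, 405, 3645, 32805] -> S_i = 5*9^i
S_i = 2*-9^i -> [2, -18, 162, -1458, 13122]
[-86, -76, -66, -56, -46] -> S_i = -86 + 10*i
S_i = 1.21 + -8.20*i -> [1.21, -6.99, -15.19, -23.39, -31.59]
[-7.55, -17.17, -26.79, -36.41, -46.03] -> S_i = -7.55 + -9.62*i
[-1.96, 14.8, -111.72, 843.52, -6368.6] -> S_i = -1.96*(-7.55)^i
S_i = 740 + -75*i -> [740, 665, 590, 515, 440]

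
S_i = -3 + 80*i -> [-3, 77, 157, 237, 317]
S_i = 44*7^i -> [44, 308, 2156, 15092, 105644]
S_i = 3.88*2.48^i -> [3.88, 9.62, 23.86, 59.18, 146.77]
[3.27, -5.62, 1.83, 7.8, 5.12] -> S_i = Random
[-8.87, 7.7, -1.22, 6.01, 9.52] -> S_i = Random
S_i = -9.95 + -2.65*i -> [-9.95, -12.6, -15.25, -17.9, -20.55]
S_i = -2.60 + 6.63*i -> [-2.6, 4.03, 10.66, 17.29, 23.92]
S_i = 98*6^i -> [98, 588, 3528, 21168, 127008]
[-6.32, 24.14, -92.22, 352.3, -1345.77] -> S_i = -6.32*(-3.82)^i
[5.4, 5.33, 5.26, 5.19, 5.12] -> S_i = 5.40 + -0.07*i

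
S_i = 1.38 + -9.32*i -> [1.38, -7.94, -17.26, -26.58, -35.9]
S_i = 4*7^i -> [4, 28, 196, 1372, 9604]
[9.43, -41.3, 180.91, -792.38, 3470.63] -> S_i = 9.43*(-4.38)^i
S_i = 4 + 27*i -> [4, 31, 58, 85, 112]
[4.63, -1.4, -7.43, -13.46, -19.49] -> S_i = 4.63 + -6.03*i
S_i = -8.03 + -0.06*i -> [-8.03, -8.09, -8.15, -8.21, -8.27]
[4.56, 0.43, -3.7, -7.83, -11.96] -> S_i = 4.56 + -4.13*i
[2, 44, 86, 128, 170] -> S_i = 2 + 42*i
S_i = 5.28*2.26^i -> [5.28, 11.93, 26.97, 60.95, 137.74]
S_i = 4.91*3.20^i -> [4.91, 15.71, 50.28, 160.89, 514.85]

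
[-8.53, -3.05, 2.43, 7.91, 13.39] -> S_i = -8.53 + 5.48*i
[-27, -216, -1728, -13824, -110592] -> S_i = -27*8^i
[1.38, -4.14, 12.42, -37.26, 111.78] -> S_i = 1.38*(-3.00)^i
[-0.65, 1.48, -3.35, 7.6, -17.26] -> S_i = -0.65*(-2.27)^i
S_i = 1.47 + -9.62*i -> [1.47, -8.15, -17.77, -27.39, -37.01]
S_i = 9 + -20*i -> [9, -11, -31, -51, -71]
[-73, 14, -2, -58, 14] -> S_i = Random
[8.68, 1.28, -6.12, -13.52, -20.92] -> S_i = 8.68 + -7.40*i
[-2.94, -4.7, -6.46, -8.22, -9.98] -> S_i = -2.94 + -1.76*i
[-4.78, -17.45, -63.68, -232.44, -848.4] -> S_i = -4.78*3.65^i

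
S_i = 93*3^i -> [93, 279, 837, 2511, 7533]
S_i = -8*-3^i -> [-8, 24, -72, 216, -648]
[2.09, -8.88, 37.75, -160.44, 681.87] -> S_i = 2.09*(-4.25)^i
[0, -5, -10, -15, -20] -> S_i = 0 + -5*i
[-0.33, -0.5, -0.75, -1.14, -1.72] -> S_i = -0.33*1.51^i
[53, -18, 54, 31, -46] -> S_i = Random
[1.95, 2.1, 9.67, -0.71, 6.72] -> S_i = Random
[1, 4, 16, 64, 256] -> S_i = 1*4^i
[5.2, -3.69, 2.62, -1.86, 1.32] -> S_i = 5.20*(-0.71)^i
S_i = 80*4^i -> [80, 320, 1280, 5120, 20480]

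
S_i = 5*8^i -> [5, 40, 320, 2560, 20480]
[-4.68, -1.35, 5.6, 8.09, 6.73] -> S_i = Random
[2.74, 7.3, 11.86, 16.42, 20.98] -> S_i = 2.74 + 4.56*i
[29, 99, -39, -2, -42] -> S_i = Random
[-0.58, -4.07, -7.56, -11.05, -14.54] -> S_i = -0.58 + -3.49*i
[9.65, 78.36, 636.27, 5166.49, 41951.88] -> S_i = 9.65*8.12^i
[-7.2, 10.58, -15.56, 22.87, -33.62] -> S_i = -7.20*(-1.47)^i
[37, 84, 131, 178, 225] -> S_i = 37 + 47*i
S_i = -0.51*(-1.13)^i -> [-0.51, 0.58, -0.65, 0.74, -0.83]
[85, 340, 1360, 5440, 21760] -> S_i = 85*4^i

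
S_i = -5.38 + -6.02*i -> [-5.38, -11.4, -17.42, -23.44, -29.46]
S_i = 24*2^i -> [24, 48, 96, 192, 384]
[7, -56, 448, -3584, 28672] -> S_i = 7*-8^i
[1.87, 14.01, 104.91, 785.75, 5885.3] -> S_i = 1.87*7.49^i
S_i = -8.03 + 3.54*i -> [-8.03, -4.49, -0.95, 2.59, 6.13]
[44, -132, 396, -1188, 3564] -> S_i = 44*-3^i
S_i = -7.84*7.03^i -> [-7.84, -55.12, -387.46, -2723.84, -19148.61]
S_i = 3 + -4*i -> [3, -1, -5, -9, -13]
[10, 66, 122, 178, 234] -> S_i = 10 + 56*i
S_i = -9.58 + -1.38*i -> [-9.58, -10.96, -12.34, -13.72, -15.1]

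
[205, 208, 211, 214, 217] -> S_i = 205 + 3*i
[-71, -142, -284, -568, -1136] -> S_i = -71*2^i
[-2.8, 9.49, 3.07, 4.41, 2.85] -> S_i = Random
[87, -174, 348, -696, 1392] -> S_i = 87*-2^i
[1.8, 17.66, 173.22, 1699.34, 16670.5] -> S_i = 1.80*9.81^i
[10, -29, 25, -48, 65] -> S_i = Random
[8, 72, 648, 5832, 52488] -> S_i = 8*9^i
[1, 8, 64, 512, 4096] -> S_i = 1*8^i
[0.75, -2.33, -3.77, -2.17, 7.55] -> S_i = Random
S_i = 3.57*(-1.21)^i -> [3.57, -4.32, 5.23, -6.32, 7.65]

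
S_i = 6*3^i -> [6, 18, 54, 162, 486]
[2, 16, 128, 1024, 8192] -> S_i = 2*8^i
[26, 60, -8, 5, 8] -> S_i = Random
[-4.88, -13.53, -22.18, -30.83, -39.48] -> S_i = -4.88 + -8.65*i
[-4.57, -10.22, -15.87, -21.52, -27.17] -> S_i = -4.57 + -5.65*i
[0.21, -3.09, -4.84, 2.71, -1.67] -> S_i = Random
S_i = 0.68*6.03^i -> [0.68, 4.1, 24.73, 149.09, 899.04]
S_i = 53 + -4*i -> [53, 49, 45, 41, 37]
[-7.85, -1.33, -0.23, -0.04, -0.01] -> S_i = -7.85*0.17^i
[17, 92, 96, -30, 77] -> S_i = Random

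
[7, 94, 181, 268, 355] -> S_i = 7 + 87*i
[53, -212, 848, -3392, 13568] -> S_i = 53*-4^i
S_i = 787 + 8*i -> [787, 795, 803, 811, 819]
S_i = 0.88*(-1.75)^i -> [0.88, -1.54, 2.7, -4.72, 8.25]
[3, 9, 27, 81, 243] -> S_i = 3*3^i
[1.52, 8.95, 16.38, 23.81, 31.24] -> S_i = 1.52 + 7.43*i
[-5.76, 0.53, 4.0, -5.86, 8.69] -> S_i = Random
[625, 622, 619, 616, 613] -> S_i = 625 + -3*i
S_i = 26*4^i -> [26, 104, 416, 1664, 6656]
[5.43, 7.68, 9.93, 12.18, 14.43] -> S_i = 5.43 + 2.25*i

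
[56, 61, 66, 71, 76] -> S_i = 56 + 5*i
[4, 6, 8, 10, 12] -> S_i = 4 + 2*i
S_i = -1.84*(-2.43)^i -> [-1.84, 4.47, -10.87, 26.4, -64.16]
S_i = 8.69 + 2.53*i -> [8.69, 11.22, 13.75, 16.28, 18.81]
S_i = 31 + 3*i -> [31, 34, 37, 40, 43]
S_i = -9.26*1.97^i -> [-9.26, -18.24, -35.94, -70.8, -139.47]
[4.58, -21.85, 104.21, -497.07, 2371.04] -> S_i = 4.58*(-4.77)^i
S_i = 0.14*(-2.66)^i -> [0.14, -0.37, 0.99, -2.63, 7.01]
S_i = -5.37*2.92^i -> [-5.37, -15.68, -45.79, -133.7, -390.4]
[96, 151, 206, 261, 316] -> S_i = 96 + 55*i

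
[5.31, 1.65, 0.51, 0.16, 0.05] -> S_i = 5.31*0.31^i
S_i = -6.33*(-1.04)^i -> [-6.33, 6.58, -6.85, 7.12, -7.41]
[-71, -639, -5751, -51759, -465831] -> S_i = -71*9^i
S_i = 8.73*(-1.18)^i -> [8.73, -10.3, 12.16, -14.34, 16.93]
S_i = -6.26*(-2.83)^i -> [-6.26, 17.72, -50.14, 141.88, -401.53]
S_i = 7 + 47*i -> [7, 54, 101, 148, 195]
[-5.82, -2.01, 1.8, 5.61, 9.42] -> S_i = -5.82 + 3.81*i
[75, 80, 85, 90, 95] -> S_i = 75 + 5*i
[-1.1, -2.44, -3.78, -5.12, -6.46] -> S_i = -1.10 + -1.34*i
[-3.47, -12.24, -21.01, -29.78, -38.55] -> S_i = -3.47 + -8.77*i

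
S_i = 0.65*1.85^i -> [0.65, 1.2, 2.22, 4.12, 7.61]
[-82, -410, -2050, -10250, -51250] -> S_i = -82*5^i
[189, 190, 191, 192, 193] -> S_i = 189 + 1*i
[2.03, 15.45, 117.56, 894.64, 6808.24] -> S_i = 2.03*7.61^i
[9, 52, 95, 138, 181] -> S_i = 9 + 43*i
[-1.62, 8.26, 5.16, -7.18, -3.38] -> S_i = Random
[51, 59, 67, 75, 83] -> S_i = 51 + 8*i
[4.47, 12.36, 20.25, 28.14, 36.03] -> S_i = 4.47 + 7.89*i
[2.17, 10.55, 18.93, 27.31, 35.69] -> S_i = 2.17 + 8.38*i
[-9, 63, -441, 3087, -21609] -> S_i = -9*-7^i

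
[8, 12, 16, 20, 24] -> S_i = 8 + 4*i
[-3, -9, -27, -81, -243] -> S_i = -3*3^i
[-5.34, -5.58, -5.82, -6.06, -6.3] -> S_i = -5.34 + -0.24*i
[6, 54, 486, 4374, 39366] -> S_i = 6*9^i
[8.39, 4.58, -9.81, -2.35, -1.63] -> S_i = Random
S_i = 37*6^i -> [37, 222, 1332, 7992, 47952]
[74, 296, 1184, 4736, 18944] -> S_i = 74*4^i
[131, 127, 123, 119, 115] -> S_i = 131 + -4*i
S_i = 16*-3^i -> [16, -48, 144, -432, 1296]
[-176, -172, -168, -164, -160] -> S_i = -176 + 4*i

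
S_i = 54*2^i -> [54, 108, 216, 432, 864]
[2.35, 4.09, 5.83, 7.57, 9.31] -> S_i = 2.35 + 1.74*i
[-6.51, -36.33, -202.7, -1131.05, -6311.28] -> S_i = -6.51*5.58^i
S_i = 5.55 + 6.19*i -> [5.55, 11.74, 17.93, 24.12, 30.31]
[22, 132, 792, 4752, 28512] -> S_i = 22*6^i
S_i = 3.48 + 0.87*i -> [3.48, 4.35, 5.22, 6.09, 6.96]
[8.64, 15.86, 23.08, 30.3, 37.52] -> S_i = 8.64 + 7.22*i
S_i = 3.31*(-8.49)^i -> [3.31, -28.1, 238.59, -2025.59, 17197.24]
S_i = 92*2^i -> [92, 184, 368, 736, 1472]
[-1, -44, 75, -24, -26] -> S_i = Random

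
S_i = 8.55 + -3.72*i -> [8.55, 4.83, 1.11, -2.61, -6.33]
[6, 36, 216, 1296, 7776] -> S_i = 6*6^i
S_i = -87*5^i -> [-87, -435, -2175, -10875, -54375]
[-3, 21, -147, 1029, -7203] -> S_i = -3*-7^i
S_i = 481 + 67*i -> [481, 548, 615, 682, 749]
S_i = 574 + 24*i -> [574, 598, 622, 646, 670]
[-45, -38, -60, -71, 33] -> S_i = Random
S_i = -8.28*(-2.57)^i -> [-8.28, 21.28, -54.69, 140.55, -361.21]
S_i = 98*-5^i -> [98, -490, 2450, -12250, 61250]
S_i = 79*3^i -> [79, 237, 711, 2133, 6399]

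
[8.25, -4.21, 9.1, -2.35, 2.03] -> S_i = Random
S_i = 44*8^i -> [44, 352, 2816, 22528, 180224]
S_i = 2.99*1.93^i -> [2.99, 5.77, 11.14, 21.5, 41.49]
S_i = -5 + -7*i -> [-5, -12, -19, -26, -33]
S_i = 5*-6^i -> [5, -30, 180, -1080, 6480]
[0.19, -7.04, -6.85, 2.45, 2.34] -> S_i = Random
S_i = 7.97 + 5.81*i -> [7.97, 13.78, 19.59, 25.4, 31.21]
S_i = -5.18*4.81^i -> [-5.18, -24.92, -119.84, -576.45, -2772.75]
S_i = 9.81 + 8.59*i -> [9.81, 18.4, 26.99, 35.58, 44.17]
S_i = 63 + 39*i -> [63, 102, 141, 180, 219]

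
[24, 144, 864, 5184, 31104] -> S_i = 24*6^i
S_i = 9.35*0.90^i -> [9.35, 8.41, 7.57, 6.82, 6.13]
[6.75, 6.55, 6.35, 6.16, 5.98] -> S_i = 6.75*0.97^i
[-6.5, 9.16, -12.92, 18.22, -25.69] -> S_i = -6.50*(-1.41)^i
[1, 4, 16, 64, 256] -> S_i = 1*4^i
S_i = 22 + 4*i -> [22, 26, 30, 34, 38]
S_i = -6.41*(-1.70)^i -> [-6.41, 10.9, -18.52, 31.49, -53.54]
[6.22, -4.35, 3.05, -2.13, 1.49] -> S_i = 6.22*(-0.70)^i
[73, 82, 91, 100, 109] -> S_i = 73 + 9*i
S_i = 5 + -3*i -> [5, 2, -1, -4, -7]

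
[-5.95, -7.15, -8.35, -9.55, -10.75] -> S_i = -5.95 + -1.20*i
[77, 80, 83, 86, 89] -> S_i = 77 + 3*i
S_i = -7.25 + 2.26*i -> [-7.25, -4.99, -2.73, -0.47, 1.79]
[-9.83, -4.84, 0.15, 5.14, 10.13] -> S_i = -9.83 + 4.99*i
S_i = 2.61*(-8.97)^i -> [2.61, -23.41, 210.0, -1883.73, 16897.03]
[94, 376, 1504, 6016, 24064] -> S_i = 94*4^i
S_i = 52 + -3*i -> [52, 49, 46, 43, 40]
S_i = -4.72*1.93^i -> [-4.72, -9.11, -17.58, -33.93, -65.49]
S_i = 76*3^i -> [76, 228, 684, 2052, 6156]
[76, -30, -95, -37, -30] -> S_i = Random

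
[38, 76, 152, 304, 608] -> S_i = 38*2^i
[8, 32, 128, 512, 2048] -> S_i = 8*4^i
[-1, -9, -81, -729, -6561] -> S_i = -1*9^i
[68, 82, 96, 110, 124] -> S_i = 68 + 14*i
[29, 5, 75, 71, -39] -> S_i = Random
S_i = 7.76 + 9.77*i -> [7.76, 17.53, 27.3, 37.07, 46.84]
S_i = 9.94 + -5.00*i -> [9.94, 4.94, -0.06, -5.06, -10.06]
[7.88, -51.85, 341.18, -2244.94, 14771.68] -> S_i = 7.88*(-6.58)^i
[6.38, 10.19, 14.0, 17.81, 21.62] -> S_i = 6.38 + 3.81*i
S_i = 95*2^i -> [95, 190, 380, 760, 1520]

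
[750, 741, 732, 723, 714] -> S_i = 750 + -9*i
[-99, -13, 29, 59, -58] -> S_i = Random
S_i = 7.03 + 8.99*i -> [7.03, 16.02, 25.01, 34.0, 42.99]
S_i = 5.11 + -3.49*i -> [5.11, 1.62, -1.87, -5.36, -8.85]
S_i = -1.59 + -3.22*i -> [-1.59, -4.81, -8.03, -11.25, -14.47]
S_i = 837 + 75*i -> [837, 912, 987, 1062, 1137]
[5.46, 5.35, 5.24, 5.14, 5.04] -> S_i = 5.46*0.98^i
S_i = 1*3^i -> [1, 3, 9, 27, 81]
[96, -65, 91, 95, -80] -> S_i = Random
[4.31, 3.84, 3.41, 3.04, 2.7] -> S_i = 4.31*0.89^i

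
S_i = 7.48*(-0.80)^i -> [7.48, -5.98, 4.79, -3.83, 3.06]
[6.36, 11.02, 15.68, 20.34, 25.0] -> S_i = 6.36 + 4.66*i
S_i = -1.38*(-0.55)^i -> [-1.38, 0.76, -0.42, 0.23, -0.13]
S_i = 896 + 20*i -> [896, 916, 936, 956, 976]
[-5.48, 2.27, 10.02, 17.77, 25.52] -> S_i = -5.48 + 7.75*i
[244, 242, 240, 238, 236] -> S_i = 244 + -2*i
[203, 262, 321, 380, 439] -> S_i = 203 + 59*i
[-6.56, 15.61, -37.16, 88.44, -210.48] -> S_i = -6.56*(-2.38)^i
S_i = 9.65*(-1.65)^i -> [9.65, -15.92, 26.27, -43.35, 71.53]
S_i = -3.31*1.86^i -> [-3.31, -6.16, -11.45, -21.3, -39.62]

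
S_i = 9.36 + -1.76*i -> [9.36, 7.6, 5.84, 4.08, 2.32]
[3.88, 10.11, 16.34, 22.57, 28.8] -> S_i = 3.88 + 6.23*i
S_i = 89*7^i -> [89, 623, 4361, 30527, 213689]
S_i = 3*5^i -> [3, 15, 75, 375, 1875]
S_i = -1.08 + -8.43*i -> [-1.08, -9.51, -17.94, -26.37, -34.8]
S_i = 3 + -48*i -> [3, -45, -93, -141, -189]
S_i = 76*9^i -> [76, 684, 6156, 55404, 498636]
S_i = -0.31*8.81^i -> [-0.31, -2.73, -24.06, -211.98, -1867.52]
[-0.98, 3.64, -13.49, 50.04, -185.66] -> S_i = -0.98*(-3.71)^i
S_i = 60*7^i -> [60, 420, 2940, 20580, 144060]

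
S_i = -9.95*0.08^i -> [-9.95, -0.8, -0.06, -0.01, -0.0]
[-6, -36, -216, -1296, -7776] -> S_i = -6*6^i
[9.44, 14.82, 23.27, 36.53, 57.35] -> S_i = 9.44*1.57^i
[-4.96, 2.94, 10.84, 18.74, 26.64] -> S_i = -4.96 + 7.90*i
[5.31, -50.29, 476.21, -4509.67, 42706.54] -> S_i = 5.31*(-9.47)^i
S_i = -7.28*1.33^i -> [-7.28, -9.68, -12.88, -17.13, -22.78]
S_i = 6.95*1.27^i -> [6.95, 8.83, 11.21, 14.24, 18.08]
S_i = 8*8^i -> [8, 64, 512, 4096, 32768]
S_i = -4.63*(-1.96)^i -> [-4.63, 9.07, -17.79, 34.86, -68.33]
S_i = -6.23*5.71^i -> [-6.23, -35.57, -203.12, -1159.84, -6622.66]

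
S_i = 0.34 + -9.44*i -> [0.34, -9.1, -18.54, -27.98, -37.42]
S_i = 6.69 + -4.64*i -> [6.69, 2.05, -2.59, -7.23, -11.87]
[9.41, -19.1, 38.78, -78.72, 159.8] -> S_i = 9.41*(-2.03)^i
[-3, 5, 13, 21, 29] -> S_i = -3 + 8*i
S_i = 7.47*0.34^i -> [7.47, 2.54, 0.86, 0.29, 0.1]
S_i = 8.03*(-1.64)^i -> [8.03, -13.17, 21.6, -35.42, 58.09]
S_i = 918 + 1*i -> [918, 919, 920, 921, 922]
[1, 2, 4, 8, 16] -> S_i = 1*2^i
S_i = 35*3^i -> [35, 105, 315, 945, 2835]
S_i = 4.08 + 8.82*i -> [4.08, 12.9, 21.72, 30.54, 39.36]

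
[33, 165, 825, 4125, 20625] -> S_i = 33*5^i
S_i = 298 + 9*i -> [298, 307, 316, 325, 334]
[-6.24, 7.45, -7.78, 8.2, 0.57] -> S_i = Random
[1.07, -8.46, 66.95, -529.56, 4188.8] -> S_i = 1.07*(-7.91)^i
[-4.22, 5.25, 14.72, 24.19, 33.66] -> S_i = -4.22 + 9.47*i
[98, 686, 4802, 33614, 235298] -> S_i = 98*7^i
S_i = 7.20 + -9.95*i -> [7.2, -2.75, -12.7, -22.65, -32.6]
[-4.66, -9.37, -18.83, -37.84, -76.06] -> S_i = -4.66*2.01^i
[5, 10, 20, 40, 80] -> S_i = 5*2^i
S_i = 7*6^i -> [7, 42, 252, 1512, 9072]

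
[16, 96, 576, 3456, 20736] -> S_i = 16*6^i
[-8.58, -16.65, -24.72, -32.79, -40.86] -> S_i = -8.58 + -8.07*i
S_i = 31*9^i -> [31, 279, 2511, 22599, 203391]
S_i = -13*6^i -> [-13, -78, -468, -2808, -16848]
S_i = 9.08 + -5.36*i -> [9.08, 3.72, -1.64, -7.0, -12.36]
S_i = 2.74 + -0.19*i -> [2.74, 2.55, 2.36, 2.17, 1.98]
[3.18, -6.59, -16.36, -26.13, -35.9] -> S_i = 3.18 + -9.77*i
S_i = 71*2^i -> [71, 142, 284, 568, 1136]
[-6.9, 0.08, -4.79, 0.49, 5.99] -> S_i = Random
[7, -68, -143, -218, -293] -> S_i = 7 + -75*i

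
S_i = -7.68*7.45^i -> [-7.68, -57.22, -426.26, -3175.63, -23658.45]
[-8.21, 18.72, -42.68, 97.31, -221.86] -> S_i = -8.21*(-2.28)^i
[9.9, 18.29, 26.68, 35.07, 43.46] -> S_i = 9.90 + 8.39*i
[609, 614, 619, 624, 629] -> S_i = 609 + 5*i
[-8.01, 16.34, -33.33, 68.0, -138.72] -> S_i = -8.01*(-2.04)^i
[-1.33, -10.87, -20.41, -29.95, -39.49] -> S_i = -1.33 + -9.54*i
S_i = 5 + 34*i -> [5, 39, 73, 107, 141]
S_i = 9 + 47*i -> [9, 56, 103, 150, 197]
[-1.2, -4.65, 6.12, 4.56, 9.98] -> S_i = Random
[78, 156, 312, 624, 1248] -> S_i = 78*2^i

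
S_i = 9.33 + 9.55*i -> [9.33, 18.88, 28.43, 37.98, 47.53]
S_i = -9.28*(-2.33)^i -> [-9.28, 21.62, -50.38, 117.39, -273.51]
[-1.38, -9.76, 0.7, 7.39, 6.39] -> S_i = Random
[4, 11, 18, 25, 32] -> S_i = 4 + 7*i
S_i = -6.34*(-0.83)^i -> [-6.34, 5.26, -4.37, 3.63, -3.01]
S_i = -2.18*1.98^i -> [-2.18, -4.32, -8.55, -16.92, -33.51]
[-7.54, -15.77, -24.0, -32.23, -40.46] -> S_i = -7.54 + -8.23*i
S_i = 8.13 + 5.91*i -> [8.13, 14.04, 19.95, 25.86, 31.77]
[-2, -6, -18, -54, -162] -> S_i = -2*3^i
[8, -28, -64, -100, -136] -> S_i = 8 + -36*i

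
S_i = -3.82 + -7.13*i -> [-3.82, -10.95, -18.08, -25.21, -32.34]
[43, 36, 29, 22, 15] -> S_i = 43 + -7*i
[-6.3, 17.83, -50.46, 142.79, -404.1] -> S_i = -6.30*(-2.83)^i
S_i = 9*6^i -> [9, 54, 324, 1944, 11664]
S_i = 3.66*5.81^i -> [3.66, 21.26, 123.55, 717.81, 4170.48]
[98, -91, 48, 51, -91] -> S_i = Random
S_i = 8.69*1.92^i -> [8.69, 16.68, 32.03, 61.51, 118.09]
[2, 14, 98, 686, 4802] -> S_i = 2*7^i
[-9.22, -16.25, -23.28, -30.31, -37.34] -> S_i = -9.22 + -7.03*i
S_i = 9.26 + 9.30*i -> [9.26, 18.56, 27.86, 37.16, 46.46]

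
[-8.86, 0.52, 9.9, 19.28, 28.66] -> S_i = -8.86 + 9.38*i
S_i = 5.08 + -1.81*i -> [5.08, 3.27, 1.46, -0.35, -2.16]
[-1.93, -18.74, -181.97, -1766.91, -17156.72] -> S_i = -1.93*9.71^i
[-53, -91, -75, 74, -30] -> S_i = Random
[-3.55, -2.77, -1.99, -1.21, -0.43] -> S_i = -3.55 + 0.78*i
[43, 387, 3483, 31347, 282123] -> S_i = 43*9^i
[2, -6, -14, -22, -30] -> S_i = 2 + -8*i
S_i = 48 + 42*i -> [48, 90, 132, 174, 216]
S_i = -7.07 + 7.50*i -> [-7.07, 0.43, 7.93, 15.43, 22.93]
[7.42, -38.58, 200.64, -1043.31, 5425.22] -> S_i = 7.42*(-5.20)^i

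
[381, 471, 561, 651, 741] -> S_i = 381 + 90*i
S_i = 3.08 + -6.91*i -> [3.08, -3.83, -10.74, -17.65, -24.56]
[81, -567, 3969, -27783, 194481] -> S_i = 81*-7^i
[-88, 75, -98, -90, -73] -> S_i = Random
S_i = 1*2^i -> [1, 2, 4, 8, 16]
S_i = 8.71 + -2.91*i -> [8.71, 5.8, 2.89, -0.02, -2.93]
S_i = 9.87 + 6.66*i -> [9.87, 16.53, 23.19, 29.85, 36.51]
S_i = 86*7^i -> [86, 602, 4214, 29498, 206486]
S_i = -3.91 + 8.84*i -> [-3.91, 4.93, 13.77, 22.61, 31.45]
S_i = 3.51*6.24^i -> [3.51, 21.9, 136.67, 852.83, 5321.64]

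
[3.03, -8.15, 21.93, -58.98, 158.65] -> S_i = 3.03*(-2.69)^i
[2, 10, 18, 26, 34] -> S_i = 2 + 8*i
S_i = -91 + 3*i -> [-91, -88, -85, -82, -79]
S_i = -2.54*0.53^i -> [-2.54, -1.35, -0.71, -0.38, -0.2]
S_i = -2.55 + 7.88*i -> [-2.55, 5.33, 13.21, 21.09, 28.97]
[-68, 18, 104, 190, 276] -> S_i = -68 + 86*i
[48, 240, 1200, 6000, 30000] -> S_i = 48*5^i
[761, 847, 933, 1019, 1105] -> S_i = 761 + 86*i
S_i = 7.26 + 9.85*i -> [7.26, 17.11, 26.96, 36.81, 46.66]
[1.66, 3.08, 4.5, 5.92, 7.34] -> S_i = 1.66 + 1.42*i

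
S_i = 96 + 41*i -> [96, 137, 178, 219, 260]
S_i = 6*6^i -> [6, 36, 216, 1296, 7776]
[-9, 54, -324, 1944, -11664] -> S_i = -9*-6^i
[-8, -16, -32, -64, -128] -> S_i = -8*2^i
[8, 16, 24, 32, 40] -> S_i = 8 + 8*i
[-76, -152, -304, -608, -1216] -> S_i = -76*2^i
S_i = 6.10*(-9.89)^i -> [6.1, -60.33, 596.65, -5900.91, 58359.96]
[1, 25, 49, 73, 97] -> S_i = 1 + 24*i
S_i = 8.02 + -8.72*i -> [8.02, -0.7, -9.42, -18.14, -26.86]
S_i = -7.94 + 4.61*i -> [-7.94, -3.33, 1.28, 5.89, 10.5]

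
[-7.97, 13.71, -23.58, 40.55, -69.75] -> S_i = -7.97*(-1.72)^i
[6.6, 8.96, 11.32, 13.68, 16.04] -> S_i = 6.60 + 2.36*i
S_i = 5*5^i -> [5, 25, 125, 625, 3125]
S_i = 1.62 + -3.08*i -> [1.62, -1.46, -4.54, -7.62, -10.7]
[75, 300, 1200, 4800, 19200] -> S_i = 75*4^i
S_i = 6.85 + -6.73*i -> [6.85, 0.12, -6.61, -13.34, -20.07]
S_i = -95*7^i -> [-95, -665, -4655, -32585, -228095]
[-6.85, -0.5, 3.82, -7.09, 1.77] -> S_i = Random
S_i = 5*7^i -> [5, 35, 245, 1715, 12005]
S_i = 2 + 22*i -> [2, 24, 46, 68, 90]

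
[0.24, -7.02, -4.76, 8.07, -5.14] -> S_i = Random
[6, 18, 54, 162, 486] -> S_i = 6*3^i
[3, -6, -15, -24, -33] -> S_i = 3 + -9*i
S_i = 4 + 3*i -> [4, 7, 10, 13, 16]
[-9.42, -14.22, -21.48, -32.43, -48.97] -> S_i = -9.42*1.51^i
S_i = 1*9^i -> [1, 9, 81, 729, 6561]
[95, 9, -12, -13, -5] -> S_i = Random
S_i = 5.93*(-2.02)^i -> [5.93, -11.98, 24.2, -48.88, 98.73]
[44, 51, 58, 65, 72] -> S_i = 44 + 7*i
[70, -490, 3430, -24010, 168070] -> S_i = 70*-7^i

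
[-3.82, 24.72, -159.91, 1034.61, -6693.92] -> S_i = -3.82*(-6.47)^i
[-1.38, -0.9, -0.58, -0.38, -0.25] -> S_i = -1.38*0.65^i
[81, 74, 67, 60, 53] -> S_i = 81 + -7*i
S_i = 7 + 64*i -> [7, 71, 135, 199, 263]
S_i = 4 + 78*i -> [4, 82, 160, 238, 316]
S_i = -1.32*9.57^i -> [-1.32, -12.63, -120.89, -1156.94, -11071.89]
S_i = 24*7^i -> [24, 168, 1176, 8232, 57624]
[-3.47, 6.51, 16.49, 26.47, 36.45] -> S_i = -3.47 + 9.98*i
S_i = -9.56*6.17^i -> [-9.56, -58.99, -363.94, -2245.5, -13854.75]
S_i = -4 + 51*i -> [-4, 47, 98, 149, 200]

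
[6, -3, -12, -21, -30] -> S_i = 6 + -9*i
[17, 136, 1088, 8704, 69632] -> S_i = 17*8^i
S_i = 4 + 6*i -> [4, 10, 16, 22, 28]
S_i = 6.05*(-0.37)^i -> [6.05, -2.24, 0.83, -0.31, 0.11]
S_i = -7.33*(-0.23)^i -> [-7.33, 1.69, -0.39, 0.09, -0.02]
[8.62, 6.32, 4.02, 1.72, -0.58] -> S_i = 8.62 + -2.30*i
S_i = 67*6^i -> [67, 402, 2412, 14472, 86832]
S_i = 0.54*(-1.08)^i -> [0.54, -0.58, 0.63, -0.68, 0.73]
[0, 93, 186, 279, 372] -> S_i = 0 + 93*i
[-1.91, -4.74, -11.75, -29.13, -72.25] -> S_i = -1.91*2.48^i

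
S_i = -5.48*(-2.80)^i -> [-5.48, 15.34, -42.96, 120.3, -336.83]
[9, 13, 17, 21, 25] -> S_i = 9 + 4*i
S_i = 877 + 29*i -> [877, 906, 935, 964, 993]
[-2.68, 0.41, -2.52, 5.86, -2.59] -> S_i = Random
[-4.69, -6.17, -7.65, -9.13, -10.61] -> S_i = -4.69 + -1.48*i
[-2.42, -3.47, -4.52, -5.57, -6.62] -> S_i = -2.42 + -1.05*i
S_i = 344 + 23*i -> [344, 367, 390, 413, 436]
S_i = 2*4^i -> [2, 8, 32, 128, 512]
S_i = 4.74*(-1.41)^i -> [4.74, -6.68, 9.42, -13.29, 18.74]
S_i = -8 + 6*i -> [-8, -2, 4, 10, 16]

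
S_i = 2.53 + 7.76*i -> [2.53, 10.29, 18.05, 25.81, 33.57]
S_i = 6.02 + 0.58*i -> [6.02, 6.6, 7.18, 7.76, 8.34]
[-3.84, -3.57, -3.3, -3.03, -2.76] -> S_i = -3.84 + 0.27*i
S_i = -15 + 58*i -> [-15, 43, 101, 159, 217]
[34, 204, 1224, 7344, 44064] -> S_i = 34*6^i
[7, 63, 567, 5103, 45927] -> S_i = 7*9^i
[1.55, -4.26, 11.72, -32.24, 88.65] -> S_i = 1.55*(-2.75)^i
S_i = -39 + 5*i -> [-39, -34, -29, -24, -19]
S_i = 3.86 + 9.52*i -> [3.86, 13.38, 22.9, 32.42, 41.94]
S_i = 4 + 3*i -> [4, 7, 10, 13, 16]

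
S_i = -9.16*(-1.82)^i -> [-9.16, 16.67, -30.34, 55.22, -100.5]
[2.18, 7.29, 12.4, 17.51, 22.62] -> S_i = 2.18 + 5.11*i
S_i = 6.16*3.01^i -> [6.16, 18.54, 55.81, 167.99, 505.65]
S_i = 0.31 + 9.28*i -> [0.31, 9.59, 18.87, 28.15, 37.43]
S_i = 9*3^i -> [9, 27, 81, 243, 729]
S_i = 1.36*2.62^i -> [1.36, 3.56, 9.34, 24.46, 64.08]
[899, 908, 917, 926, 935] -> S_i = 899 + 9*i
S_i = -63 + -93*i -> [-63, -156, -249, -342, -435]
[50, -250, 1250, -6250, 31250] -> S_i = 50*-5^i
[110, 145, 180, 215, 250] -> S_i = 110 + 35*i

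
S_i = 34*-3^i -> [34, -102, 306, -918, 2754]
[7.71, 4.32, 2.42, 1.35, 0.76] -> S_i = 7.71*0.56^i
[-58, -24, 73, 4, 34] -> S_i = Random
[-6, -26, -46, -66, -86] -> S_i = -6 + -20*i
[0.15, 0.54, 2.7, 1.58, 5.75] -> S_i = Random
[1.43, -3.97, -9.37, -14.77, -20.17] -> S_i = 1.43 + -5.40*i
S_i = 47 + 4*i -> [47, 51, 55, 59, 63]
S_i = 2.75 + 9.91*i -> [2.75, 12.66, 22.57, 32.48, 42.39]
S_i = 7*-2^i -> [7, -14, 28, -56, 112]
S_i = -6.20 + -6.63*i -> [-6.2, -12.83, -19.46, -26.09, -32.72]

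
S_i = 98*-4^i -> [98, -392, 1568, -6272, 25088]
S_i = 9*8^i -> [9, 72, 576, 4608, 36864]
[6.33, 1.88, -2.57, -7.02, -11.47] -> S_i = 6.33 + -4.45*i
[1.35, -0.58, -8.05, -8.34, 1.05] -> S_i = Random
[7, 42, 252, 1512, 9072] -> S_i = 7*6^i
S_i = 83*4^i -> [83, 332, 1328, 5312, 21248]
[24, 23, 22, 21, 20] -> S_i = 24 + -1*i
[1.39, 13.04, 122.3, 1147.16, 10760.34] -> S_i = 1.39*9.38^i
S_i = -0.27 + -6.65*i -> [-0.27, -6.92, -13.57, -20.22, -26.87]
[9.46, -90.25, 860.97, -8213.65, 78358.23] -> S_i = 9.46*(-9.54)^i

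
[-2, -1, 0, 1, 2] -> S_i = -2 + 1*i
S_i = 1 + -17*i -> [1, -16, -33, -50, -67]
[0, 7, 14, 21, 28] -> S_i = 0 + 7*i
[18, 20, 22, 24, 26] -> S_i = 18 + 2*i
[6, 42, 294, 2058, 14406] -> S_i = 6*7^i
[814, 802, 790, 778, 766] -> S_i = 814 + -12*i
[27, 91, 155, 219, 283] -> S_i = 27 + 64*i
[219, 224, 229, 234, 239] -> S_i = 219 + 5*i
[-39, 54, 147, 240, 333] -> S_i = -39 + 93*i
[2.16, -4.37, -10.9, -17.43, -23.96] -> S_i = 2.16 + -6.53*i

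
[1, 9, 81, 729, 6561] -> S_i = 1*9^i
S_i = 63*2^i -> [63, 126, 252, 504, 1008]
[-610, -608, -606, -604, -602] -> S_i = -610 + 2*i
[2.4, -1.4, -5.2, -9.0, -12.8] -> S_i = 2.40 + -3.80*i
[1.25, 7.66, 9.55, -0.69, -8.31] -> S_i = Random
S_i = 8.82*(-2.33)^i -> [8.82, -20.55, 47.88, -111.57, 259.95]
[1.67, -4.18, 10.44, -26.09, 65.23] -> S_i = 1.67*(-2.50)^i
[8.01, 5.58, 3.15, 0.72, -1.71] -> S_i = 8.01 + -2.43*i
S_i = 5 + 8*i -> [5, 13, 21, 29, 37]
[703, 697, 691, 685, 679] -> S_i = 703 + -6*i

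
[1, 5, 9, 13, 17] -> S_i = 1 + 4*i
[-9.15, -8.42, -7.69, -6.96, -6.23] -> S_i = -9.15 + 0.73*i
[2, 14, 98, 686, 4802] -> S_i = 2*7^i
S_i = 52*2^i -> [52, 104, 208, 416, 832]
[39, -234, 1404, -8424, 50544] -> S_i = 39*-6^i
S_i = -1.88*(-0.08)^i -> [-1.88, 0.15, -0.01, 0.0, -0.0]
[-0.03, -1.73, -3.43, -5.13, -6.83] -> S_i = -0.03 + -1.70*i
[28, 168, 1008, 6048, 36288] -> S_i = 28*6^i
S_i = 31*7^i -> [31, 217, 1519, 10633, 74431]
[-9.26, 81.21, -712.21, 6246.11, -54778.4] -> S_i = -9.26*(-8.77)^i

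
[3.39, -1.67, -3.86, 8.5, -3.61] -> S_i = Random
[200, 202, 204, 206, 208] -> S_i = 200 + 2*i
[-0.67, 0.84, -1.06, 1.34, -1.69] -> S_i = -0.67*(-1.26)^i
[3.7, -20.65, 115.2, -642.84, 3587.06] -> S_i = 3.70*(-5.58)^i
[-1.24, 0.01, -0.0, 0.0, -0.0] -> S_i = -1.24*(-0.01)^i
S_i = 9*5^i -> [9, 45, 225, 1125, 5625]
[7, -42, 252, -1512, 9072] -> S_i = 7*-6^i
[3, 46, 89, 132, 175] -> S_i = 3 + 43*i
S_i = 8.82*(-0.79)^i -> [8.82, -6.97, 5.5, -4.35, 3.44]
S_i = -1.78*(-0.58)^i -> [-1.78, 1.03, -0.6, 0.35, -0.2]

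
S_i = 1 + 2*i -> [1, 3, 5, 7, 9]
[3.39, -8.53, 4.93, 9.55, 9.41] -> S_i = Random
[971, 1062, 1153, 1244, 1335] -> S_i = 971 + 91*i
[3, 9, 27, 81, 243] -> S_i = 3*3^i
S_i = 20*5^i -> [20, 100, 500, 2500, 12500]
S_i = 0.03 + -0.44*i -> [0.03, -0.41, -0.85, -1.29, -1.73]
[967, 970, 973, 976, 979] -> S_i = 967 + 3*i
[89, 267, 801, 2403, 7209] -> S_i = 89*3^i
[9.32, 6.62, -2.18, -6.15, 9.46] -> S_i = Random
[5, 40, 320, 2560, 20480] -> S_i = 5*8^i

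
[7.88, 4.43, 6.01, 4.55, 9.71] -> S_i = Random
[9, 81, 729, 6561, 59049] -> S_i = 9*9^i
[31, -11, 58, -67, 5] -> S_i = Random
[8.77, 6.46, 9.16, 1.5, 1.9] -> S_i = Random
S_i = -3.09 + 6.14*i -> [-3.09, 3.05, 9.19, 15.33, 21.47]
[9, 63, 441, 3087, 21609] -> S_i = 9*7^i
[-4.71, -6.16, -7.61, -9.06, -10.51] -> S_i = -4.71 + -1.45*i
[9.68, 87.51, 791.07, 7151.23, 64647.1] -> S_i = 9.68*9.04^i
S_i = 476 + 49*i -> [476, 525, 574, 623, 672]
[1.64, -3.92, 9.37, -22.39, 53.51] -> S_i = 1.64*(-2.39)^i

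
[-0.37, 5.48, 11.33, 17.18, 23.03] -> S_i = -0.37 + 5.85*i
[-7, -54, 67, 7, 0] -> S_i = Random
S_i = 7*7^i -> [7, 49, 343, 2401, 16807]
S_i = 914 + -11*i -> [914, 903, 892, 881, 870]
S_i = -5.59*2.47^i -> [-5.59, -13.81, -34.1, -84.24, -208.07]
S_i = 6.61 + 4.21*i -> [6.61, 10.82, 15.03, 19.24, 23.45]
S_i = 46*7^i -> [46, 322, 2254, 15778, 110446]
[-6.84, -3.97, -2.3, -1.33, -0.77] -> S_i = -6.84*0.58^i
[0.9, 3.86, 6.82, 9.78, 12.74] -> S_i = 0.90 + 2.96*i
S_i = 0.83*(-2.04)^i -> [0.83, -1.69, 3.45, -7.05, 14.37]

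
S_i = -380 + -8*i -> [-380, -388, -396, -404, -412]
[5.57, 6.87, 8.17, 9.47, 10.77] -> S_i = 5.57 + 1.30*i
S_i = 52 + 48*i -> [52, 100, 148, 196, 244]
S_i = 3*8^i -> [3, 24, 192, 1536, 12288]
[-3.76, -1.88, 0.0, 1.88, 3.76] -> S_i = -3.76 + 1.88*i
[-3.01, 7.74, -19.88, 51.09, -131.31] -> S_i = -3.01*(-2.57)^i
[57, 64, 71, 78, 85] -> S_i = 57 + 7*i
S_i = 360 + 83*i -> [360, 443, 526, 609, 692]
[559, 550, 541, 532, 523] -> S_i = 559 + -9*i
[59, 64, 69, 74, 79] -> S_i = 59 + 5*i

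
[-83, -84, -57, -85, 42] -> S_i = Random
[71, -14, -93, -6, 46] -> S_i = Random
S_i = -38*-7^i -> [-38, 266, -1862, 13034, -91238]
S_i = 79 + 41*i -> [79, 120, 161, 202, 243]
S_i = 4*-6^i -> [4, -24, 144, -864, 5184]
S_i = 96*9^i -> [96, 864, 7776, 69984, 629856]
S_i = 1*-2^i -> [1, -2, 4, -8, 16]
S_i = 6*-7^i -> [6, -42, 294, -2058, 14406]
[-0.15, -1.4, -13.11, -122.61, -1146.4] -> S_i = -0.15*9.35^i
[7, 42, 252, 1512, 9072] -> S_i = 7*6^i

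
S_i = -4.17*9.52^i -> [-4.17, -39.7, -377.93, -3597.88, -34251.84]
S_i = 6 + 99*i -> [6, 105, 204, 303, 402]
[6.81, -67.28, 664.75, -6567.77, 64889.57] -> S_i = 6.81*(-9.88)^i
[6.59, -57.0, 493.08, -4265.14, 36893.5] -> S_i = 6.59*(-8.65)^i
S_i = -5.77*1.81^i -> [-5.77, -10.44, -18.9, -34.21, -61.93]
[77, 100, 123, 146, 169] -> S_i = 77 + 23*i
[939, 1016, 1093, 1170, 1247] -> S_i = 939 + 77*i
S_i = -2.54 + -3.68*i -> [-2.54, -6.22, -9.9, -13.58, -17.26]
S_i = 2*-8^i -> [2, -16, 128, -1024, 8192]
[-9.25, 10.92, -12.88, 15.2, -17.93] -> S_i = -9.25*(-1.18)^i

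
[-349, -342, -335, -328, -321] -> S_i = -349 + 7*i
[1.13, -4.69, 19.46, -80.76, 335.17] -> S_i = 1.13*(-4.15)^i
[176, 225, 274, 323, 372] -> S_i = 176 + 49*i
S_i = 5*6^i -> [5, 30, 180, 1080, 6480]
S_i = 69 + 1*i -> [69, 70, 71, 72, 73]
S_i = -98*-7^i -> [-98, 686, -4802, 33614, -235298]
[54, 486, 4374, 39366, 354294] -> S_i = 54*9^i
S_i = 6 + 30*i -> [6, 36, 66, 96, 126]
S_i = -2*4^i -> [-2, -8, -32, -128, -512]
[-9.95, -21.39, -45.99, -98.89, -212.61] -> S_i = -9.95*2.15^i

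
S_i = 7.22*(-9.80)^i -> [7.22, -70.76, 693.41, -6795.41, 66594.98]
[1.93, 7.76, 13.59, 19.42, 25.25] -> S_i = 1.93 + 5.83*i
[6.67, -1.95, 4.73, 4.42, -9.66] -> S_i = Random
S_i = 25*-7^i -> [25, -175, 1225, -8575, 60025]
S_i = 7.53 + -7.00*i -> [7.53, 0.53, -6.47, -13.47, -20.47]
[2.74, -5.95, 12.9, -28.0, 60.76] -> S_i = 2.74*(-2.17)^i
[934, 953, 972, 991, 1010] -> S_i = 934 + 19*i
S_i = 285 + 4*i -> [285, 289, 293, 297, 301]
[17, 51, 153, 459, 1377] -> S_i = 17*3^i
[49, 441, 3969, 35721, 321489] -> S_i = 49*9^i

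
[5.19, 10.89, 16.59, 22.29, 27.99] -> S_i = 5.19 + 5.70*i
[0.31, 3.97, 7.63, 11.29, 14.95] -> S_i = 0.31 + 3.66*i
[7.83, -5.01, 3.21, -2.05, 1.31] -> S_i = 7.83*(-0.64)^i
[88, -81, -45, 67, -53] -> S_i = Random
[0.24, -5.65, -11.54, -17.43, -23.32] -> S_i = 0.24 + -5.89*i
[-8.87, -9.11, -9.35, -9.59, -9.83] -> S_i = -8.87 + -0.24*i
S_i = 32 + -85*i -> [32, -53, -138, -223, -308]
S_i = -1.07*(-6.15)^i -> [-1.07, 6.58, -40.47, 248.89, -1530.68]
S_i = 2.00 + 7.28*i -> [2.0, 9.28, 16.56, 23.84, 31.12]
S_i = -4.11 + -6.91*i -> [-4.11, -11.02, -17.93, -24.84, -31.75]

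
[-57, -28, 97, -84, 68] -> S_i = Random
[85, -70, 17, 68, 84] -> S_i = Random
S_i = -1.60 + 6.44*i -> [-1.6, 4.84, 11.28, 17.72, 24.16]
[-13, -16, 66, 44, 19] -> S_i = Random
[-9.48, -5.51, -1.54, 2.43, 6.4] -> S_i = -9.48 + 3.97*i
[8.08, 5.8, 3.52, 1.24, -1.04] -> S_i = 8.08 + -2.28*i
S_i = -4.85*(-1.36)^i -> [-4.85, 6.6, -8.97, 12.2, -16.59]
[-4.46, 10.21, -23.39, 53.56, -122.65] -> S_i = -4.46*(-2.29)^i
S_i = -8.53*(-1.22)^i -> [-8.53, 10.41, -12.7, 15.49, -18.9]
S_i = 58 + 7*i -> [58, 65, 72, 79, 86]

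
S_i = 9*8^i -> [9, 72, 576, 4608, 36864]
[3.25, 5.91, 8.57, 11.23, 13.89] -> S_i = 3.25 + 2.66*i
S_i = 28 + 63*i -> [28, 91, 154, 217, 280]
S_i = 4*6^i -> [4, 24, 144, 864, 5184]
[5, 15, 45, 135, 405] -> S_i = 5*3^i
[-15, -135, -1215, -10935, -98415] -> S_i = -15*9^i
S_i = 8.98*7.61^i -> [8.98, 68.34, 520.05, 3957.59, 30117.23]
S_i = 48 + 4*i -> [48, 52, 56, 60, 64]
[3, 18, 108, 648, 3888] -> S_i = 3*6^i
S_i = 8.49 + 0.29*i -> [8.49, 8.78, 9.07, 9.36, 9.65]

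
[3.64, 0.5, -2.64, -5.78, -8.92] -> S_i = 3.64 + -3.14*i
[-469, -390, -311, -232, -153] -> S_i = -469 + 79*i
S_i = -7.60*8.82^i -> [-7.6, -67.03, -591.22, -5214.58, -45992.6]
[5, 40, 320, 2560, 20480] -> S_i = 5*8^i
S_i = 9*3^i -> [9, 27, 81, 243, 729]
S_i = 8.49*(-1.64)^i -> [8.49, -13.92, 22.83, -37.45, 61.42]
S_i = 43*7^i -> [43, 301, 2107, 14749, 103243]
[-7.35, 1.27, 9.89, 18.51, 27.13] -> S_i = -7.35 + 8.62*i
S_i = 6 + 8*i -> [6, 14, 22, 30, 38]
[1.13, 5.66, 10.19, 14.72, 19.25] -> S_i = 1.13 + 4.53*i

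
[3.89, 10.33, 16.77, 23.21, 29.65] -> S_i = 3.89 + 6.44*i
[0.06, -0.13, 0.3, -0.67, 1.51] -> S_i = 0.06*(-2.24)^i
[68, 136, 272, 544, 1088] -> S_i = 68*2^i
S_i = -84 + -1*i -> [-84, -85, -86, -87, -88]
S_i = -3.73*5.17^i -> [-3.73, -19.28, -99.7, -515.44, -2664.84]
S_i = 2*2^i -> [2, 4, 8, 16, 32]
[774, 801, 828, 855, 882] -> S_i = 774 + 27*i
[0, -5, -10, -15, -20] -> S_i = 0 + -5*i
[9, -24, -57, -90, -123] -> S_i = 9 + -33*i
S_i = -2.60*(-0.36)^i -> [-2.6, 0.94, -0.34, 0.12, -0.04]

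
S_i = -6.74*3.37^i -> [-6.74, -22.71, -76.55, -257.96, -869.32]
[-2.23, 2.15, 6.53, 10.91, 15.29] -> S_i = -2.23 + 4.38*i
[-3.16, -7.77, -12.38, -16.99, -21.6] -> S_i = -3.16 + -4.61*i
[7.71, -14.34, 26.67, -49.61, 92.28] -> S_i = 7.71*(-1.86)^i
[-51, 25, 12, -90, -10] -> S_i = Random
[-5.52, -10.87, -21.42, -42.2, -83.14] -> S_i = -5.52*1.97^i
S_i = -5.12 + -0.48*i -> [-5.12, -5.6, -6.08, -6.56, -7.04]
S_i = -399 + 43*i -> [-399, -356, -313, -270, -227]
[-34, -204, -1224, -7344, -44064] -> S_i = -34*6^i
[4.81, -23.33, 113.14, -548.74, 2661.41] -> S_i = 4.81*(-4.85)^i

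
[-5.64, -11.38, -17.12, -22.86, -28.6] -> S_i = -5.64 + -5.74*i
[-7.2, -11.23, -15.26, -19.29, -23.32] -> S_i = -7.20 + -4.03*i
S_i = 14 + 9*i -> [14, 23, 32, 41, 50]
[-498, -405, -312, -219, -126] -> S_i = -498 + 93*i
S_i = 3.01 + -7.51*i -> [3.01, -4.5, -12.01, -19.52, -27.03]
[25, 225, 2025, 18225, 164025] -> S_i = 25*9^i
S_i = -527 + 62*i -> [-527, -465, -403, -341, -279]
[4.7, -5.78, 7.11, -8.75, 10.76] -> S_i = 4.70*(-1.23)^i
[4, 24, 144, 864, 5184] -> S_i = 4*6^i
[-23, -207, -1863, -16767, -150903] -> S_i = -23*9^i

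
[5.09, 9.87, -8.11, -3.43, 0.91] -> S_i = Random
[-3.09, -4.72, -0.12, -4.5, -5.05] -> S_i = Random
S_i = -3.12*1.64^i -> [-3.12, -5.12, -8.39, -13.76, -22.57]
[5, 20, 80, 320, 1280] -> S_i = 5*4^i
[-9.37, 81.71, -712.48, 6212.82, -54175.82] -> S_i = -9.37*(-8.72)^i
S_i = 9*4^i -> [9, 36, 144, 576, 2304]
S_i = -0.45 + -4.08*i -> [-0.45, -4.53, -8.61, -12.69, -16.77]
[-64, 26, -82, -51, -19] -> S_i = Random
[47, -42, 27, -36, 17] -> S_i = Random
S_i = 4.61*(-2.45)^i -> [4.61, -11.29, 27.67, -67.8, 166.1]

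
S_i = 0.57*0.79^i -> [0.57, 0.45, 0.36, 0.28, 0.22]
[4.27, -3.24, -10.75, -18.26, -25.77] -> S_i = 4.27 + -7.51*i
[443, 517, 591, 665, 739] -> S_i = 443 + 74*i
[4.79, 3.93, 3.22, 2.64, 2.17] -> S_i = 4.79*0.82^i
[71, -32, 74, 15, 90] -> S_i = Random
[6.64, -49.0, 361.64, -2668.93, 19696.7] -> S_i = 6.64*(-7.38)^i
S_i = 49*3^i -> [49, 147, 441, 1323, 3969]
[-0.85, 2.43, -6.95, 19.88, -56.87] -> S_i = -0.85*(-2.86)^i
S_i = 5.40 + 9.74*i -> [5.4, 15.14, 24.88, 34.62, 44.36]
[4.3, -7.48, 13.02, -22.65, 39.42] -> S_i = 4.30*(-1.74)^i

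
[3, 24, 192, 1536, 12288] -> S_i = 3*8^i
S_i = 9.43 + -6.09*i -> [9.43, 3.34, -2.75, -8.84, -14.93]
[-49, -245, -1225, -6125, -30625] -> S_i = -49*5^i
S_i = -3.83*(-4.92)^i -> [-3.83, 18.84, -92.71, 456.14, -2244.19]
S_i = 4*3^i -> [4, 12, 36, 108, 324]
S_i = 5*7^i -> [5, 35, 245, 1715, 12005]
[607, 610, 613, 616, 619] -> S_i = 607 + 3*i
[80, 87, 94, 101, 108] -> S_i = 80 + 7*i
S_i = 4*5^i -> [4, 20, 100, 500, 2500]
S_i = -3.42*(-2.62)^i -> [-3.42, 8.96, -23.48, 61.51, -161.15]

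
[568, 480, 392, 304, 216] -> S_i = 568 + -88*i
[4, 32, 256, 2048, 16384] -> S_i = 4*8^i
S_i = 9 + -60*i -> [9, -51, -111, -171, -231]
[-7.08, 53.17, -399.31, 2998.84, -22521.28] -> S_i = -7.08*(-7.51)^i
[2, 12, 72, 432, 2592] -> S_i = 2*6^i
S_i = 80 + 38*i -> [80, 118, 156, 194, 232]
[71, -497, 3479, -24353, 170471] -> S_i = 71*-7^i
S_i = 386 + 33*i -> [386, 419, 452, 485, 518]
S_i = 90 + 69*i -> [90, 159, 228, 297, 366]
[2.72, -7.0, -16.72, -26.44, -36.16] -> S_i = 2.72 + -9.72*i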